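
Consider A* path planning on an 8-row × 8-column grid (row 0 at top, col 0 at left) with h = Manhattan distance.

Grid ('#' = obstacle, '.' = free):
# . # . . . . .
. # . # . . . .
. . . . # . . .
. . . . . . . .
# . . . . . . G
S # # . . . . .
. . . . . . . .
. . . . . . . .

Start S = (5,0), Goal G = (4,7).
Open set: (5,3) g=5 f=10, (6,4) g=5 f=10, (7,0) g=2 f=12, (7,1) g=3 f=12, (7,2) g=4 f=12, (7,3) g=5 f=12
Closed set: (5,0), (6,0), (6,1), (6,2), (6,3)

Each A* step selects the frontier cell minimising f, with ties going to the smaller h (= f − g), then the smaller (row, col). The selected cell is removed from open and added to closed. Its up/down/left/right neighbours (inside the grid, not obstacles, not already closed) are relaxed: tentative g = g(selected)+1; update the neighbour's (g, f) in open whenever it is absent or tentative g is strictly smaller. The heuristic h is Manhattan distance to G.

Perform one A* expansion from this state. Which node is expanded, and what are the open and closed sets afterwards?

expanded=(5,3); open=[(4,3) g=6 f=10, (5,4) g=6 f=10, (6,4) g=5 f=10, (7,0) g=2 f=12, (7,1) g=3 f=12, (7,2) g=4 f=12, (7,3) g=5 f=12]; closed=[(5,0), (5,3), (6,0), (6,1), (6,2), (6,3)]

step 1: expand (5,3) (f=10, h=5) → closed; open now [(4,3) g=6 f=10, (5,4) g=6 f=10, (6,4) g=5 f=10, (7,0) g=2 f=12, (7,1) g=3 f=12, (7,2) g=4 f=12, (7,3) g=5 f=12]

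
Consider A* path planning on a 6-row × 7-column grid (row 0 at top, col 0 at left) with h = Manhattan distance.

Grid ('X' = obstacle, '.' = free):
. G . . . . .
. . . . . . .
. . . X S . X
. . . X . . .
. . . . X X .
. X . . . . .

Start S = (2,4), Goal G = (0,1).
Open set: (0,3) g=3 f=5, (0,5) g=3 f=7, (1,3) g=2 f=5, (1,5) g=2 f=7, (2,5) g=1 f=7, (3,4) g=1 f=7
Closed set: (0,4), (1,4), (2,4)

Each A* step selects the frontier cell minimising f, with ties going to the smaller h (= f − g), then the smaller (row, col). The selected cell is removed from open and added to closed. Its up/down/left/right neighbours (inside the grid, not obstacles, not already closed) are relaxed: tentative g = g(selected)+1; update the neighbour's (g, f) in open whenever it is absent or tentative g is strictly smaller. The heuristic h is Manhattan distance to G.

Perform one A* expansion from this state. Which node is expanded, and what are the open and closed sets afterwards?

expanded=(0,3); open=[(0,2) g=4 f=5, (0,5) g=3 f=7, (1,3) g=2 f=5, (1,5) g=2 f=7, (2,5) g=1 f=7, (3,4) g=1 f=7]; closed=[(0,3), (0,4), (1,4), (2,4)]

step 1: expand (0,3) (f=5, h=2) → closed; open now [(0,2) g=4 f=5, (0,5) g=3 f=7, (1,3) g=2 f=5, (1,5) g=2 f=7, (2,5) g=1 f=7, (3,4) g=1 f=7]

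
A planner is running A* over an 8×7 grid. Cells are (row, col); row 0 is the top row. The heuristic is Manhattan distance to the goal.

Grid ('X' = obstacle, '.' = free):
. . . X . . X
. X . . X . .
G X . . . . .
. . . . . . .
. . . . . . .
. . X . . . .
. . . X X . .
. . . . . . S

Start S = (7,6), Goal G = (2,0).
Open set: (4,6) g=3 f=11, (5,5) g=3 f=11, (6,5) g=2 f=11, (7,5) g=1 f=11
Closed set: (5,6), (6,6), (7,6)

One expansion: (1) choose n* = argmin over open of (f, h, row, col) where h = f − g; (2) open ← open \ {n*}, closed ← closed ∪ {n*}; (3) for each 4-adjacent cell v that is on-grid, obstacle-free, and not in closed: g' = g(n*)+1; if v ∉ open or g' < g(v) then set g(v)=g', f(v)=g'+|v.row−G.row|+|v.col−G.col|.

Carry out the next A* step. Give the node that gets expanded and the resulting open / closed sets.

expanded=(4,6); open=[(3,6) g=4 f=11, (4,5) g=4 f=11, (5,5) g=3 f=11, (6,5) g=2 f=11, (7,5) g=1 f=11]; closed=[(4,6), (5,6), (6,6), (7,6)]

step 1: expand (4,6) (f=11, h=8) → closed; open now [(3,6) g=4 f=11, (4,5) g=4 f=11, (5,5) g=3 f=11, (6,5) g=2 f=11, (7,5) g=1 f=11]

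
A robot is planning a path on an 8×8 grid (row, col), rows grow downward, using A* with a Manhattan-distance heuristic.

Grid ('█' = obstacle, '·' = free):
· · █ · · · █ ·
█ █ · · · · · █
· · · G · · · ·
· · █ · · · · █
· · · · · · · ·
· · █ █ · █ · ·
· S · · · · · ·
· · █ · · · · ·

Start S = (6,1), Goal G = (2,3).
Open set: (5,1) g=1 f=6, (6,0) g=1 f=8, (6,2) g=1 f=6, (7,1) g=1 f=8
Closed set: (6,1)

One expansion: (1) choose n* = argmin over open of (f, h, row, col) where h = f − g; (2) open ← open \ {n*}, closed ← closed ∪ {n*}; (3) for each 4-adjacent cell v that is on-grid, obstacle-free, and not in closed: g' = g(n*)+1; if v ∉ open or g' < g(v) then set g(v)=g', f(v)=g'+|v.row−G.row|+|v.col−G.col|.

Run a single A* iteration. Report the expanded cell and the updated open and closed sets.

step 1: expand (5,1) (f=6, h=5) → closed; open now [(4,1) g=2 f=6, (5,0) g=2 f=8, (6,0) g=1 f=8, (6,2) g=1 f=6, (7,1) g=1 f=8]

expanded=(5,1); open=[(4,1) g=2 f=6, (5,0) g=2 f=8, (6,0) g=1 f=8, (6,2) g=1 f=6, (7,1) g=1 f=8]; closed=[(5,1), (6,1)]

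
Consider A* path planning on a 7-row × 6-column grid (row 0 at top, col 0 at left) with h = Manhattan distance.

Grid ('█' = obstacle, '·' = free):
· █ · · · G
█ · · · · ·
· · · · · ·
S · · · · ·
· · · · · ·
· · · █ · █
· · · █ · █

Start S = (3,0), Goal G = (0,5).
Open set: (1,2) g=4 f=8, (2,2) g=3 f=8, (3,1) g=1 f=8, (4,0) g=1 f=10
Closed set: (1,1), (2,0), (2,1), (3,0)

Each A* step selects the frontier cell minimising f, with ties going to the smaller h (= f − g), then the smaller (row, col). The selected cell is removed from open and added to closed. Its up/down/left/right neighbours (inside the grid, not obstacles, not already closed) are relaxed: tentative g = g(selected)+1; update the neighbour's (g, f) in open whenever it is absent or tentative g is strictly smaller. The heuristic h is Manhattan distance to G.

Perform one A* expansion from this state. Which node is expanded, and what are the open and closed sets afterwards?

step 1: expand (1,2) (f=8, h=4) → closed; open now [(0,2) g=5 f=8, (1,3) g=5 f=8, (2,2) g=3 f=8, (3,1) g=1 f=8, (4,0) g=1 f=10]

expanded=(1,2); open=[(0,2) g=5 f=8, (1,3) g=5 f=8, (2,2) g=3 f=8, (3,1) g=1 f=8, (4,0) g=1 f=10]; closed=[(1,1), (1,2), (2,0), (2,1), (3,0)]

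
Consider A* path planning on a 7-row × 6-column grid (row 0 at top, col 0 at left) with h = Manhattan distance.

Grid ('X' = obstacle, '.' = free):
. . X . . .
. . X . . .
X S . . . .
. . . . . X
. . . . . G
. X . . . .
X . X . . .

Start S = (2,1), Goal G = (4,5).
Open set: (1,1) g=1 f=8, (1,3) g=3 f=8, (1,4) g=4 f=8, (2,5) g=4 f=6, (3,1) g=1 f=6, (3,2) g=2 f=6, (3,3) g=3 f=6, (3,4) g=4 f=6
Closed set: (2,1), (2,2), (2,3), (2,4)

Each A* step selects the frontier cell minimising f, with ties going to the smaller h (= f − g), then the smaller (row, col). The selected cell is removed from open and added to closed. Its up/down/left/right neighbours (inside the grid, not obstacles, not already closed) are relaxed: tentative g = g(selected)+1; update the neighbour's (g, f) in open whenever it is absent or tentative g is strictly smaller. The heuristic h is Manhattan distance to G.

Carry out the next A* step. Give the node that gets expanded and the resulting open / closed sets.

expanded=(2,5); open=[(1,1) g=1 f=8, (1,3) g=3 f=8, (1,4) g=4 f=8, (1,5) g=5 f=8, (3,1) g=1 f=6, (3,2) g=2 f=6, (3,3) g=3 f=6, (3,4) g=4 f=6]; closed=[(2,1), (2,2), (2,3), (2,4), (2,5)]

step 1: expand (2,5) (f=6, h=2) → closed; open now [(1,1) g=1 f=8, (1,3) g=3 f=8, (1,4) g=4 f=8, (1,5) g=5 f=8, (3,1) g=1 f=6, (3,2) g=2 f=6, (3,3) g=3 f=6, (3,4) g=4 f=6]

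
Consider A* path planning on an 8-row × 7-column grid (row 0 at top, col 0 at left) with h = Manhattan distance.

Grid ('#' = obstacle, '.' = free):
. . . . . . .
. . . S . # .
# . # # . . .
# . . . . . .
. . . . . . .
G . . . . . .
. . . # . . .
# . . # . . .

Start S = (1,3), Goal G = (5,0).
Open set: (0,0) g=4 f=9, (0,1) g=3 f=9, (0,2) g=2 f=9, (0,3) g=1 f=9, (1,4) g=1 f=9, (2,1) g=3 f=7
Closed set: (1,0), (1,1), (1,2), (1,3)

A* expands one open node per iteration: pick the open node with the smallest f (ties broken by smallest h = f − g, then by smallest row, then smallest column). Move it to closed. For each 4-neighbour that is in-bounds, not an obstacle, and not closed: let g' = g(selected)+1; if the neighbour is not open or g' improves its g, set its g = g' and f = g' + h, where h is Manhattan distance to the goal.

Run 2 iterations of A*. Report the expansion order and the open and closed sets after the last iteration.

order=[(2,1) → (3,1)]; open=[(0,0) g=4 f=9, (0,1) g=3 f=9, (0,2) g=2 f=9, (0,3) g=1 f=9, (1,4) g=1 f=9, (3,2) g=5 f=9, (4,1) g=5 f=7]; closed=[(1,0), (1,1), (1,2), (1,3), (2,1), (3,1)]

step 1: expand (2,1) (f=7, h=4) → closed; open now [(0,0) g=4 f=9, (0,1) g=3 f=9, (0,2) g=2 f=9, (0,3) g=1 f=9, (1,4) g=1 f=9, (3,1) g=4 f=7]
step 2: expand (3,1) (f=7, h=3) → closed; open now [(0,0) g=4 f=9, (0,1) g=3 f=9, (0,2) g=2 f=9, (0,3) g=1 f=9, (1,4) g=1 f=9, (3,2) g=5 f=9, (4,1) g=5 f=7]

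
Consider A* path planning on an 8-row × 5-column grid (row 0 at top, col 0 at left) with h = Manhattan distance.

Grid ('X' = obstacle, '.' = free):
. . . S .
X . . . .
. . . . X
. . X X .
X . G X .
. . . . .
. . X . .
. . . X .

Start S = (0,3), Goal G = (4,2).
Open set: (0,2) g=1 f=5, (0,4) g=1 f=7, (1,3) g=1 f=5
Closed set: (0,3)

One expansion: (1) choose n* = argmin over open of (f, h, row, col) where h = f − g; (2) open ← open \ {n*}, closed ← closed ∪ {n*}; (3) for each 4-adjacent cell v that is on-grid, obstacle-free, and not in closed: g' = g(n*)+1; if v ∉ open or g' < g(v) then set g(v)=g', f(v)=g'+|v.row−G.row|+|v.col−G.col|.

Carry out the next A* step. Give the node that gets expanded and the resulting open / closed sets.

expanded=(0,2); open=[(0,1) g=2 f=7, (0,4) g=1 f=7, (1,2) g=2 f=5, (1,3) g=1 f=5]; closed=[(0,2), (0,3)]

step 1: expand (0,2) (f=5, h=4) → closed; open now [(0,1) g=2 f=7, (0,4) g=1 f=7, (1,2) g=2 f=5, (1,3) g=1 f=5]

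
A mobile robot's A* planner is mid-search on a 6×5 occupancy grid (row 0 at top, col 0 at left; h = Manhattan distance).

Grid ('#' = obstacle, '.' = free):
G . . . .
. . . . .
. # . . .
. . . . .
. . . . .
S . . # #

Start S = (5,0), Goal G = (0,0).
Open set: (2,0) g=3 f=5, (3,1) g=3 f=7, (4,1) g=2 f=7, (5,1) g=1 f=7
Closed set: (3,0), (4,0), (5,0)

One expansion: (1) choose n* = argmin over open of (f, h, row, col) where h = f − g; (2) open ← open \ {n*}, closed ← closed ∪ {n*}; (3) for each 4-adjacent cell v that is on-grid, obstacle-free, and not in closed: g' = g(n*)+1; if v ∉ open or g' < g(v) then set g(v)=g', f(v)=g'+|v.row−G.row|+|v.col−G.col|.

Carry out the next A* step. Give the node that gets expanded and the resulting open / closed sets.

step 1: expand (2,0) (f=5, h=2) → closed; open now [(1,0) g=4 f=5, (3,1) g=3 f=7, (4,1) g=2 f=7, (5,1) g=1 f=7]

expanded=(2,0); open=[(1,0) g=4 f=5, (3,1) g=3 f=7, (4,1) g=2 f=7, (5,1) g=1 f=7]; closed=[(2,0), (3,0), (4,0), (5,0)]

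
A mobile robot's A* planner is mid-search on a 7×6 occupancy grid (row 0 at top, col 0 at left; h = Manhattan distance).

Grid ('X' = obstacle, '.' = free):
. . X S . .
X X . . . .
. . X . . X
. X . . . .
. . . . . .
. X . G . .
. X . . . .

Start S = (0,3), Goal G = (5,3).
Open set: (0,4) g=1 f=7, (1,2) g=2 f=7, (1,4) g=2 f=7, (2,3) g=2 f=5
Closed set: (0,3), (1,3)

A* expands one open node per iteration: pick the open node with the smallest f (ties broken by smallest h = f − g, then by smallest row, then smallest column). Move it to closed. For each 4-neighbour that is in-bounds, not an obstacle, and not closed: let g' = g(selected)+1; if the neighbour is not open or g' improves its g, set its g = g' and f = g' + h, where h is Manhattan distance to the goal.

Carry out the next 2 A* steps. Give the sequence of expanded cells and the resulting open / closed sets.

order=[(2,3) → (3,3)]; open=[(0,4) g=1 f=7, (1,2) g=2 f=7, (1,4) g=2 f=7, (2,4) g=3 f=7, (3,2) g=4 f=7, (3,4) g=4 f=7, (4,3) g=4 f=5]; closed=[(0,3), (1,3), (2,3), (3,3)]

step 1: expand (2,3) (f=5, h=3) → closed; open now [(0,4) g=1 f=7, (1,2) g=2 f=7, (1,4) g=2 f=7, (2,4) g=3 f=7, (3,3) g=3 f=5]
step 2: expand (3,3) (f=5, h=2) → closed; open now [(0,4) g=1 f=7, (1,2) g=2 f=7, (1,4) g=2 f=7, (2,4) g=3 f=7, (3,2) g=4 f=7, (3,4) g=4 f=7, (4,3) g=4 f=5]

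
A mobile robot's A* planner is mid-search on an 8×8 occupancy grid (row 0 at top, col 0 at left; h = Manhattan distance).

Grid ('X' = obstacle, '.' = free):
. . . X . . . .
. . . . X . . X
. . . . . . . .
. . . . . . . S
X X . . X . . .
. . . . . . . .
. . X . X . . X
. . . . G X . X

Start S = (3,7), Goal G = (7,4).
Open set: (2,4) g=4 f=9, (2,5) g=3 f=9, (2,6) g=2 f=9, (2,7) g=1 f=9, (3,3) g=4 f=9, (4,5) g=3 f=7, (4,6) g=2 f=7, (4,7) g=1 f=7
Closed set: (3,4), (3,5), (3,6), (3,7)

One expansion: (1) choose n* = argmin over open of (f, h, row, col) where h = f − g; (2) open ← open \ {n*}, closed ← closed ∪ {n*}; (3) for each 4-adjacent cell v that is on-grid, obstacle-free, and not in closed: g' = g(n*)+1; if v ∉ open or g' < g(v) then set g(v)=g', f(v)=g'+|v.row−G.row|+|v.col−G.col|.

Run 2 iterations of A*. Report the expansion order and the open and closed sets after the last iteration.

step 1: expand (4,5) (f=7, h=4) → closed; open now [(2,4) g=4 f=9, (2,5) g=3 f=9, (2,6) g=2 f=9, (2,7) g=1 f=9, (3,3) g=4 f=9, (4,6) g=2 f=7, (4,7) g=1 f=7, (5,5) g=4 f=7]
step 2: expand (5,5) (f=7, h=3) → closed; open now [(2,4) g=4 f=9, (2,5) g=3 f=9, (2,6) g=2 f=9, (2,7) g=1 f=9, (3,3) g=4 f=9, (4,6) g=2 f=7, (4,7) g=1 f=7, (5,4) g=5 f=7, (5,6) g=5 f=9, (6,5) g=5 f=7]

order=[(4,5) → (5,5)]; open=[(2,4) g=4 f=9, (2,5) g=3 f=9, (2,6) g=2 f=9, (2,7) g=1 f=9, (3,3) g=4 f=9, (4,6) g=2 f=7, (4,7) g=1 f=7, (5,4) g=5 f=7, (5,6) g=5 f=9, (6,5) g=5 f=7]; closed=[(3,4), (3,5), (3,6), (3,7), (4,5), (5,5)]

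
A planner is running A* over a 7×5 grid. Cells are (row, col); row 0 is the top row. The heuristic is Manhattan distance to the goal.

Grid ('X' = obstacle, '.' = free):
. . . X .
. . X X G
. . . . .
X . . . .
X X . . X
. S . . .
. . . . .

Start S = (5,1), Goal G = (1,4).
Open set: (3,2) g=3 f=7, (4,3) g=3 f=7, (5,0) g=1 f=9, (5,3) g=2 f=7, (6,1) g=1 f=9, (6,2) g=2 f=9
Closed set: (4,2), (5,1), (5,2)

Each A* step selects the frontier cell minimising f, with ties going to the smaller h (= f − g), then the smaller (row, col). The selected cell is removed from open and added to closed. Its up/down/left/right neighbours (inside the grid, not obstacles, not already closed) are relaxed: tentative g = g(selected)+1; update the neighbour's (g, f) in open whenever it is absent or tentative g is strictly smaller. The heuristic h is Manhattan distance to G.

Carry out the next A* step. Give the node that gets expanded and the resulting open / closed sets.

step 1: expand (3,2) (f=7, h=4) → closed; open now [(2,2) g=4 f=7, (3,1) g=4 f=9, (3,3) g=4 f=7, (4,3) g=3 f=7, (5,0) g=1 f=9, (5,3) g=2 f=7, (6,1) g=1 f=9, (6,2) g=2 f=9]

expanded=(3,2); open=[(2,2) g=4 f=7, (3,1) g=4 f=9, (3,3) g=4 f=7, (4,3) g=3 f=7, (5,0) g=1 f=9, (5,3) g=2 f=7, (6,1) g=1 f=9, (6,2) g=2 f=9]; closed=[(3,2), (4,2), (5,1), (5,2)]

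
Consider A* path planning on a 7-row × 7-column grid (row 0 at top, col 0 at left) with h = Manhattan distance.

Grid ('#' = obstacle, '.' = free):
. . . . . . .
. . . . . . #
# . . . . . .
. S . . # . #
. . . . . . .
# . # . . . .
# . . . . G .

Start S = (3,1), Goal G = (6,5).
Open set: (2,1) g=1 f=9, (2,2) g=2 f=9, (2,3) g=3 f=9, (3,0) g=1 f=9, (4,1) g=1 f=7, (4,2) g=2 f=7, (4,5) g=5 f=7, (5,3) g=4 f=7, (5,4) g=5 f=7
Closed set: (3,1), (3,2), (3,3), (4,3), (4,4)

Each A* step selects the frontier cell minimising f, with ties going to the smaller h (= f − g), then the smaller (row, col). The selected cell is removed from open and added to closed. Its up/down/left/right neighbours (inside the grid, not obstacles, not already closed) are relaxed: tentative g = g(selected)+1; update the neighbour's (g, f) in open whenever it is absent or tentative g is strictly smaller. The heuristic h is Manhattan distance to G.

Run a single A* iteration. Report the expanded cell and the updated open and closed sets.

step 1: expand (4,5) (f=7, h=2) → closed; open now [(2,1) g=1 f=9, (2,2) g=2 f=9, (2,3) g=3 f=9, (3,0) g=1 f=9, (3,5) g=6 f=9, (4,1) g=1 f=7, (4,2) g=2 f=7, (4,6) g=6 f=9, (5,3) g=4 f=7, (5,4) g=5 f=7, (5,5) g=6 f=7]

expanded=(4,5); open=[(2,1) g=1 f=9, (2,2) g=2 f=9, (2,3) g=3 f=9, (3,0) g=1 f=9, (3,5) g=6 f=9, (4,1) g=1 f=7, (4,2) g=2 f=7, (4,6) g=6 f=9, (5,3) g=4 f=7, (5,4) g=5 f=7, (5,5) g=6 f=7]; closed=[(3,1), (3,2), (3,3), (4,3), (4,4), (4,5)]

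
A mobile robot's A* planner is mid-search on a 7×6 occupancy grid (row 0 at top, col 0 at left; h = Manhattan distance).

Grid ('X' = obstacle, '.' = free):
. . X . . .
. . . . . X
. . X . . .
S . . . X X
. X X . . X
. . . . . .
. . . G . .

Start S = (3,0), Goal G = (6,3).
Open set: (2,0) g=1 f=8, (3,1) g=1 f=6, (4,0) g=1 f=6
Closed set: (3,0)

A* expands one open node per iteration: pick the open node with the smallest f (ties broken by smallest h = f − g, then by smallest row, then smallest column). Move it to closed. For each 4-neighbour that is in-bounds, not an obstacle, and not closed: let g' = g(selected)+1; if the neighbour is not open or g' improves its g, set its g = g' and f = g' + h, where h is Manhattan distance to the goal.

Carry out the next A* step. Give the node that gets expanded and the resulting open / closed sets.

step 1: expand (3,1) (f=6, h=5) → closed; open now [(2,0) g=1 f=8, (2,1) g=2 f=8, (3,2) g=2 f=6, (4,0) g=1 f=6]

expanded=(3,1); open=[(2,0) g=1 f=8, (2,1) g=2 f=8, (3,2) g=2 f=6, (4,0) g=1 f=6]; closed=[(3,0), (3,1)]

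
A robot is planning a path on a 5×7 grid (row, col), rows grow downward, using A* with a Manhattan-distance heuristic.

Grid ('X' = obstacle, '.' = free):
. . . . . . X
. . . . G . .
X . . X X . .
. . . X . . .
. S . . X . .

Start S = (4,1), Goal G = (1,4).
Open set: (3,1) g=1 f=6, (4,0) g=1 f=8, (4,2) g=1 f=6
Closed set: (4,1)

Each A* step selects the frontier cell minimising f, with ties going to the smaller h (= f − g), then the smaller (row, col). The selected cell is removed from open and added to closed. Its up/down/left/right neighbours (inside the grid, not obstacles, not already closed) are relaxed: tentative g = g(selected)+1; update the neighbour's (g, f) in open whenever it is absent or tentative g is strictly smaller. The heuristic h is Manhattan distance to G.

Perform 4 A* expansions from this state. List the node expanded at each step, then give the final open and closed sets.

order=[(3,1) → (2,1) → (1,1) → (1,2)]; open=[(0,1) g=4 f=8, (0,2) g=5 f=8, (1,0) g=4 f=8, (1,3) g=5 f=6, (2,2) g=3 f=6, (3,0) g=2 f=8, (3,2) g=2 f=6, (4,0) g=1 f=8, (4,2) g=1 f=6]; closed=[(1,1), (1,2), (2,1), (3,1), (4,1)]

step 1: expand (3,1) (f=6, h=5) → closed; open now [(2,1) g=2 f=6, (3,0) g=2 f=8, (3,2) g=2 f=6, (4,0) g=1 f=8, (4,2) g=1 f=6]
step 2: expand (2,1) (f=6, h=4) → closed; open now [(1,1) g=3 f=6, (2,2) g=3 f=6, (3,0) g=2 f=8, (3,2) g=2 f=6, (4,0) g=1 f=8, (4,2) g=1 f=6]
step 3: expand (1,1) (f=6, h=3) → closed; open now [(0,1) g=4 f=8, (1,0) g=4 f=8, (1,2) g=4 f=6, (2,2) g=3 f=6, (3,0) g=2 f=8, (3,2) g=2 f=6, (4,0) g=1 f=8, (4,2) g=1 f=6]
step 4: expand (1,2) (f=6, h=2) → closed; open now [(0,1) g=4 f=8, (0,2) g=5 f=8, (1,0) g=4 f=8, (1,3) g=5 f=6, (2,2) g=3 f=6, (3,0) g=2 f=8, (3,2) g=2 f=6, (4,0) g=1 f=8, (4,2) g=1 f=6]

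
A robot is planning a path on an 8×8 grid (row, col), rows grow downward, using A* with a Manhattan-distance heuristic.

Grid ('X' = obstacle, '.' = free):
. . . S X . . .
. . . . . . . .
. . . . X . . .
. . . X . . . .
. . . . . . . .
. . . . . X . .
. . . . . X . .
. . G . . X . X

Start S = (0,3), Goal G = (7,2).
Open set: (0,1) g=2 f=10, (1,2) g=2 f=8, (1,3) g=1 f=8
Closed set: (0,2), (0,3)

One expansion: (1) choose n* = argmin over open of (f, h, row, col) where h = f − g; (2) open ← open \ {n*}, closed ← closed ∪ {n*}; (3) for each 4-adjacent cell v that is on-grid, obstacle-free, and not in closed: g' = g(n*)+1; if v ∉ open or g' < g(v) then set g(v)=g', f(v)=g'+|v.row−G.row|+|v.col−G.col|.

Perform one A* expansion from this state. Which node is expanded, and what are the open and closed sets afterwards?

expanded=(1,2); open=[(0,1) g=2 f=10, (1,1) g=3 f=10, (1,3) g=1 f=8, (2,2) g=3 f=8]; closed=[(0,2), (0,3), (1,2)]

step 1: expand (1,2) (f=8, h=6) → closed; open now [(0,1) g=2 f=10, (1,1) g=3 f=10, (1,3) g=1 f=8, (2,2) g=3 f=8]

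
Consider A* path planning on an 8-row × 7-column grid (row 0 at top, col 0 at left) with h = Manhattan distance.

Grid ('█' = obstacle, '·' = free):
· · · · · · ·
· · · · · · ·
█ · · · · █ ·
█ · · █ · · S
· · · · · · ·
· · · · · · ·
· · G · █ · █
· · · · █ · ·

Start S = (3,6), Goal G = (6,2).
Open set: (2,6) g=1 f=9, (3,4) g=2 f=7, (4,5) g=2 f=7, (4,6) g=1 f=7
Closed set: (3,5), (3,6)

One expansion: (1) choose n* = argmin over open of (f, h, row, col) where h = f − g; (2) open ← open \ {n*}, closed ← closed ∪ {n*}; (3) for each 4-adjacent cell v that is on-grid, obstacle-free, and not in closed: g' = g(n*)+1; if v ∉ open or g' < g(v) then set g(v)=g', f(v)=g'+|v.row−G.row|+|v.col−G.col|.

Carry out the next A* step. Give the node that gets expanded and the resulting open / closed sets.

step 1: expand (3,4) (f=7, h=5) → closed; open now [(2,4) g=3 f=9, (2,6) g=1 f=9, (4,4) g=3 f=7, (4,5) g=2 f=7, (4,6) g=1 f=7]

expanded=(3,4); open=[(2,4) g=3 f=9, (2,6) g=1 f=9, (4,4) g=3 f=7, (4,5) g=2 f=7, (4,6) g=1 f=7]; closed=[(3,4), (3,5), (3,6)]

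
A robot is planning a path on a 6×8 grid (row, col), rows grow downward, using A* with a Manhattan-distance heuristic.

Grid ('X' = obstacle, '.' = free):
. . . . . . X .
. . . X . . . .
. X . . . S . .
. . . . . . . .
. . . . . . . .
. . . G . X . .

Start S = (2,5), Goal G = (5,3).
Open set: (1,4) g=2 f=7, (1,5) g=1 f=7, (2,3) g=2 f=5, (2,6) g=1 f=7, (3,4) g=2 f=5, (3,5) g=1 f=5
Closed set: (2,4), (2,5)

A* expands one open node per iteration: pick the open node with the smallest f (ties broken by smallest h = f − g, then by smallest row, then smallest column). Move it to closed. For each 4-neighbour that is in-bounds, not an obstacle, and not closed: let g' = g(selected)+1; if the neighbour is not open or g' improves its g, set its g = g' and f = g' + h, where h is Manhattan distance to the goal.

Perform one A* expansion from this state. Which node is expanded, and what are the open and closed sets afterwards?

step 1: expand (2,3) (f=5, h=3) → closed; open now [(1,4) g=2 f=7, (1,5) g=1 f=7, (2,2) g=3 f=7, (2,6) g=1 f=7, (3,3) g=3 f=5, (3,4) g=2 f=5, (3,5) g=1 f=5]

expanded=(2,3); open=[(1,4) g=2 f=7, (1,5) g=1 f=7, (2,2) g=3 f=7, (2,6) g=1 f=7, (3,3) g=3 f=5, (3,4) g=2 f=5, (3,5) g=1 f=5]; closed=[(2,3), (2,4), (2,5)]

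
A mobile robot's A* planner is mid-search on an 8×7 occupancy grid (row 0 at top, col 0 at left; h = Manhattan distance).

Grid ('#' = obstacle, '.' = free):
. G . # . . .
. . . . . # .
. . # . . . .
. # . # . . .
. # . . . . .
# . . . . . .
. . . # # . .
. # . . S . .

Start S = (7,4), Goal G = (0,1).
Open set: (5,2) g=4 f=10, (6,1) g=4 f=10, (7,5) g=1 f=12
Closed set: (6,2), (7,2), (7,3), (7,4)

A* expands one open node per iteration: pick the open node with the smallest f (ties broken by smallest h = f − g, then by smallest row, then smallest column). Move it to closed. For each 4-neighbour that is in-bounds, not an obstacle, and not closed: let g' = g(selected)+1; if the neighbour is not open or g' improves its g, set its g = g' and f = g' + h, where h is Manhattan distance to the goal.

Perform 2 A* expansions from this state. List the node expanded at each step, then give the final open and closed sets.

order=[(5,2) → (4,2)]; open=[(3,2) g=6 f=10, (4,3) g=6 f=12, (5,1) g=5 f=10, (5,3) g=5 f=12, (6,1) g=4 f=10, (7,5) g=1 f=12]; closed=[(4,2), (5,2), (6,2), (7,2), (7,3), (7,4)]

step 1: expand (5,2) (f=10, h=6) → closed; open now [(4,2) g=5 f=10, (5,1) g=5 f=10, (5,3) g=5 f=12, (6,1) g=4 f=10, (7,5) g=1 f=12]
step 2: expand (4,2) (f=10, h=5) → closed; open now [(3,2) g=6 f=10, (4,3) g=6 f=12, (5,1) g=5 f=10, (5,3) g=5 f=12, (6,1) g=4 f=10, (7,5) g=1 f=12]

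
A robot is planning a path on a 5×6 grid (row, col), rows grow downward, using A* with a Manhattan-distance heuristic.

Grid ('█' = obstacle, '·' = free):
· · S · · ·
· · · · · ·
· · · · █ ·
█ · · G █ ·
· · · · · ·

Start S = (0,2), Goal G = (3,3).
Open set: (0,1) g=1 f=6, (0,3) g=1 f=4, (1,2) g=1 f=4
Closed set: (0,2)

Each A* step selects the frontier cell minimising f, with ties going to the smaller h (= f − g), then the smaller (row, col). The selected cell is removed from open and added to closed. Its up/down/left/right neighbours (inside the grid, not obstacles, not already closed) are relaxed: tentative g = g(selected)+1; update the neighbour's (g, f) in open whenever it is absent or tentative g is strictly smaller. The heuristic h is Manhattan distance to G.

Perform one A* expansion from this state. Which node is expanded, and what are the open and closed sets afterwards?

step 1: expand (0,3) (f=4, h=3) → closed; open now [(0,1) g=1 f=6, (0,4) g=2 f=6, (1,2) g=1 f=4, (1,3) g=2 f=4]

expanded=(0,3); open=[(0,1) g=1 f=6, (0,4) g=2 f=6, (1,2) g=1 f=4, (1,3) g=2 f=4]; closed=[(0,2), (0,3)]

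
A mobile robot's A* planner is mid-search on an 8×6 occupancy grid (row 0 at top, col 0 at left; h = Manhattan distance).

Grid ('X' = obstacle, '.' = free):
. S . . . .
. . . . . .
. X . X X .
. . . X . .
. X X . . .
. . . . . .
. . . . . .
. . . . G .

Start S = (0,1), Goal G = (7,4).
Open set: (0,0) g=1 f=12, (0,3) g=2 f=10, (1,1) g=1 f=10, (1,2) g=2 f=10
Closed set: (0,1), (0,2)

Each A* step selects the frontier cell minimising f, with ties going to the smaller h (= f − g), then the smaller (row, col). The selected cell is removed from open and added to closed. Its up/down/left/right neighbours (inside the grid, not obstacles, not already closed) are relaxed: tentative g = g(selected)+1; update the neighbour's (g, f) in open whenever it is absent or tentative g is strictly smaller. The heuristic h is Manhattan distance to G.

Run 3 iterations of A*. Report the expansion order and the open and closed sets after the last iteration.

order=[(0,3) → (0,4) → (1,4)]; open=[(0,0) g=1 f=12, (0,5) g=4 f=12, (1,1) g=1 f=10, (1,2) g=2 f=10, (1,3) g=3 f=10, (1,5) g=5 f=12]; closed=[(0,1), (0,2), (0,3), (0,4), (1,4)]

step 1: expand (0,3) (f=10, h=8) → closed; open now [(0,0) g=1 f=12, (0,4) g=3 f=10, (1,1) g=1 f=10, (1,2) g=2 f=10, (1,3) g=3 f=10]
step 2: expand (0,4) (f=10, h=7) → closed; open now [(0,0) g=1 f=12, (0,5) g=4 f=12, (1,1) g=1 f=10, (1,2) g=2 f=10, (1,3) g=3 f=10, (1,4) g=4 f=10]
step 3: expand (1,4) (f=10, h=6) → closed; open now [(0,0) g=1 f=12, (0,5) g=4 f=12, (1,1) g=1 f=10, (1,2) g=2 f=10, (1,3) g=3 f=10, (1,5) g=5 f=12]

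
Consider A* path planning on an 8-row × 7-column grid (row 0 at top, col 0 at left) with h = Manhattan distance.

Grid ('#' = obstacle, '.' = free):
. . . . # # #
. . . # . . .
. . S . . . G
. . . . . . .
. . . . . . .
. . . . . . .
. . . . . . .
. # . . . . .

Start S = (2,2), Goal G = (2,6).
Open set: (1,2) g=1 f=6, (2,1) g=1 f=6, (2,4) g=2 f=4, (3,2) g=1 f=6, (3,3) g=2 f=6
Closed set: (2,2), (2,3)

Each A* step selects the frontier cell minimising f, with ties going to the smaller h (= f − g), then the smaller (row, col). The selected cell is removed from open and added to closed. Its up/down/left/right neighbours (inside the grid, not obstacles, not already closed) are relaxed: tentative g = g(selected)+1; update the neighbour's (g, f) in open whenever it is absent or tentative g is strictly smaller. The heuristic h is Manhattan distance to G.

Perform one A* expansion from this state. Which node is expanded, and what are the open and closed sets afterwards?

step 1: expand (2,4) (f=4, h=2) → closed; open now [(1,2) g=1 f=6, (1,4) g=3 f=6, (2,1) g=1 f=6, (2,5) g=3 f=4, (3,2) g=1 f=6, (3,3) g=2 f=6, (3,4) g=3 f=6]

expanded=(2,4); open=[(1,2) g=1 f=6, (1,4) g=3 f=6, (2,1) g=1 f=6, (2,5) g=3 f=4, (3,2) g=1 f=6, (3,3) g=2 f=6, (3,4) g=3 f=6]; closed=[(2,2), (2,3), (2,4)]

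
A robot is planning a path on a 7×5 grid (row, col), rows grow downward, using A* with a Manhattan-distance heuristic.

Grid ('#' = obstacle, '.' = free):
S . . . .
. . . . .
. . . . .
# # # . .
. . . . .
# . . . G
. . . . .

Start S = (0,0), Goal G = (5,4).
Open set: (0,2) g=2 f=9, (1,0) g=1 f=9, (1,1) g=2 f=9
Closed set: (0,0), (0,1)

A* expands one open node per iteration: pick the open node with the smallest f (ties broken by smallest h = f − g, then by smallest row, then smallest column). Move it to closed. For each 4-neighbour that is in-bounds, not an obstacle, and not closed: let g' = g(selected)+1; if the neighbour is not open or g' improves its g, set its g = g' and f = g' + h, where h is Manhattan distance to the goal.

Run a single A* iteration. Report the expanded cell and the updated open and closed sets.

step 1: expand (0,2) (f=9, h=7) → closed; open now [(0,3) g=3 f=9, (1,0) g=1 f=9, (1,1) g=2 f=9, (1,2) g=3 f=9]

expanded=(0,2); open=[(0,3) g=3 f=9, (1,0) g=1 f=9, (1,1) g=2 f=9, (1,2) g=3 f=9]; closed=[(0,0), (0,1), (0,2)]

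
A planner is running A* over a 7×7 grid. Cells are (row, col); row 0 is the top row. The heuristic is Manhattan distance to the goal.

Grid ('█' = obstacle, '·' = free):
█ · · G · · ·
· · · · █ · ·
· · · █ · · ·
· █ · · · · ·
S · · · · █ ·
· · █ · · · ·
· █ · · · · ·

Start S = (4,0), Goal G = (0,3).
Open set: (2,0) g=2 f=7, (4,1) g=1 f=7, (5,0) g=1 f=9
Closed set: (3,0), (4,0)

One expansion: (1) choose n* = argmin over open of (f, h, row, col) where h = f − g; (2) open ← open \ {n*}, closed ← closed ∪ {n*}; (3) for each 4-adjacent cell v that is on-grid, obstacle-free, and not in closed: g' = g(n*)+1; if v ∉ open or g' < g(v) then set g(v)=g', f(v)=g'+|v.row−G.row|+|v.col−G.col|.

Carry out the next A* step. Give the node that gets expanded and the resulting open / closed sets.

expanded=(2,0); open=[(1,0) g=3 f=7, (2,1) g=3 f=7, (4,1) g=1 f=7, (5,0) g=1 f=9]; closed=[(2,0), (3,0), (4,0)]

step 1: expand (2,0) (f=7, h=5) → closed; open now [(1,0) g=3 f=7, (2,1) g=3 f=7, (4,1) g=1 f=7, (5,0) g=1 f=9]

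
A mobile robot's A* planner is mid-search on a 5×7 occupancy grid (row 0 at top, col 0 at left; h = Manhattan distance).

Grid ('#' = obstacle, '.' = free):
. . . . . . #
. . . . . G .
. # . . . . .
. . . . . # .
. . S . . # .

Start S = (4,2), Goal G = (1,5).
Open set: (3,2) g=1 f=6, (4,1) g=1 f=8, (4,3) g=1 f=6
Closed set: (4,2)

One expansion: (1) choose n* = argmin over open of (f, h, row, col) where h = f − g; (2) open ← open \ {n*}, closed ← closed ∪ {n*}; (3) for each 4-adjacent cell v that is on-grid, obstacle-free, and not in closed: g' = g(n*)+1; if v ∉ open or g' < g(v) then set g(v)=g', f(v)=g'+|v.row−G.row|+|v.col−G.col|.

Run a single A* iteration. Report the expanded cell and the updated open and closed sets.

expanded=(3,2); open=[(2,2) g=2 f=6, (3,1) g=2 f=8, (3,3) g=2 f=6, (4,1) g=1 f=8, (4,3) g=1 f=6]; closed=[(3,2), (4,2)]

step 1: expand (3,2) (f=6, h=5) → closed; open now [(2,2) g=2 f=6, (3,1) g=2 f=8, (3,3) g=2 f=6, (4,1) g=1 f=8, (4,3) g=1 f=6]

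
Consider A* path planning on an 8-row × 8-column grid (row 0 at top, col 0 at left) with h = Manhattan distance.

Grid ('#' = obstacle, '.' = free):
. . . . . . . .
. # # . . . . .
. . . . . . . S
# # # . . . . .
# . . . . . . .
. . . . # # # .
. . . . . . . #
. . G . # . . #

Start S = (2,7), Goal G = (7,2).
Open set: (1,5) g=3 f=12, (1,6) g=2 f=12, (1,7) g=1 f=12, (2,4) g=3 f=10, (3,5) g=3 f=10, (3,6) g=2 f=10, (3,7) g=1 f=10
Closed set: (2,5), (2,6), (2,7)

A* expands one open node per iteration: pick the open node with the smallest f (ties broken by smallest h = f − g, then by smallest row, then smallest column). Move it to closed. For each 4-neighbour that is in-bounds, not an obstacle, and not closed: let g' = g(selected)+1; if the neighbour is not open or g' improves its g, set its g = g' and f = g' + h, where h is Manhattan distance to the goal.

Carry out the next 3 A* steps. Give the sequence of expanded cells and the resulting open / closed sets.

step 1: expand (2,4) (f=10, h=7) → closed; open now [(1,4) g=4 f=12, (1,5) g=3 f=12, (1,6) g=2 f=12, (1,7) g=1 f=12, (2,3) g=4 f=10, (3,4) g=4 f=10, (3,5) g=3 f=10, (3,6) g=2 f=10, (3,7) g=1 f=10]
step 2: expand (2,3) (f=10, h=6) → closed; open now [(1,3) g=5 f=12, (1,4) g=4 f=12, (1,5) g=3 f=12, (1,6) g=2 f=12, (1,7) g=1 f=12, (2,2) g=5 f=10, (3,3) g=5 f=10, (3,4) g=4 f=10, (3,5) g=3 f=10, (3,6) g=2 f=10, (3,7) g=1 f=10]
step 3: expand (2,2) (f=10, h=5) → closed; open now [(1,3) g=5 f=12, (1,4) g=4 f=12, (1,5) g=3 f=12, (1,6) g=2 f=12, (1,7) g=1 f=12, (2,1) g=6 f=12, (3,3) g=5 f=10, (3,4) g=4 f=10, (3,5) g=3 f=10, (3,6) g=2 f=10, (3,7) g=1 f=10]

order=[(2,4) → (2,3) → (2,2)]; open=[(1,3) g=5 f=12, (1,4) g=4 f=12, (1,5) g=3 f=12, (1,6) g=2 f=12, (1,7) g=1 f=12, (2,1) g=6 f=12, (3,3) g=5 f=10, (3,4) g=4 f=10, (3,5) g=3 f=10, (3,6) g=2 f=10, (3,7) g=1 f=10]; closed=[(2,2), (2,3), (2,4), (2,5), (2,6), (2,7)]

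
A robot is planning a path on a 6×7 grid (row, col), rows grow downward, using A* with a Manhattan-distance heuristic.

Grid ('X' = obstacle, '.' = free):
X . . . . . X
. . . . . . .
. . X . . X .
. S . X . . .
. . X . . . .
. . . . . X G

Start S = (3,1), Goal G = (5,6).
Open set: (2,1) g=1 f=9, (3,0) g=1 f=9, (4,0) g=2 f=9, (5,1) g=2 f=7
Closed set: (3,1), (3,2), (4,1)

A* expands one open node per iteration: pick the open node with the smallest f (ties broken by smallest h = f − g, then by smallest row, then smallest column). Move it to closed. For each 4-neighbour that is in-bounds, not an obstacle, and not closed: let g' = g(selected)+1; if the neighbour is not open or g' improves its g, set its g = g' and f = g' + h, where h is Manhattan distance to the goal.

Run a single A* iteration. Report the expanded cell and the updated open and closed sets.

step 1: expand (5,1) (f=7, h=5) → closed; open now [(2,1) g=1 f=9, (3,0) g=1 f=9, (4,0) g=2 f=9, (5,0) g=3 f=9, (5,2) g=3 f=7]

expanded=(5,1); open=[(2,1) g=1 f=9, (3,0) g=1 f=9, (4,0) g=2 f=9, (5,0) g=3 f=9, (5,2) g=3 f=7]; closed=[(3,1), (3,2), (4,1), (5,1)]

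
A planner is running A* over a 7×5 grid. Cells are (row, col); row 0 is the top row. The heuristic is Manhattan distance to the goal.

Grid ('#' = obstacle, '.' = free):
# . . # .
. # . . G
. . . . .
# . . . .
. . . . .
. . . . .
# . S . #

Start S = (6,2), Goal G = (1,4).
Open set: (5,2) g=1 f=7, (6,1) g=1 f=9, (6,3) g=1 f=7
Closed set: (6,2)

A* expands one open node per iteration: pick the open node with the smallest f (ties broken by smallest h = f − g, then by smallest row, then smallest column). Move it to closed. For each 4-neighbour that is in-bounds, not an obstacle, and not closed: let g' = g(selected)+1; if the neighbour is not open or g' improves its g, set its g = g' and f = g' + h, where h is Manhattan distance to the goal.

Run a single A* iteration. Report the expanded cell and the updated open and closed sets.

step 1: expand (5,2) (f=7, h=6) → closed; open now [(4,2) g=2 f=7, (5,1) g=2 f=9, (5,3) g=2 f=7, (6,1) g=1 f=9, (6,3) g=1 f=7]

expanded=(5,2); open=[(4,2) g=2 f=7, (5,1) g=2 f=9, (5,3) g=2 f=7, (6,1) g=1 f=9, (6,3) g=1 f=7]; closed=[(5,2), (6,2)]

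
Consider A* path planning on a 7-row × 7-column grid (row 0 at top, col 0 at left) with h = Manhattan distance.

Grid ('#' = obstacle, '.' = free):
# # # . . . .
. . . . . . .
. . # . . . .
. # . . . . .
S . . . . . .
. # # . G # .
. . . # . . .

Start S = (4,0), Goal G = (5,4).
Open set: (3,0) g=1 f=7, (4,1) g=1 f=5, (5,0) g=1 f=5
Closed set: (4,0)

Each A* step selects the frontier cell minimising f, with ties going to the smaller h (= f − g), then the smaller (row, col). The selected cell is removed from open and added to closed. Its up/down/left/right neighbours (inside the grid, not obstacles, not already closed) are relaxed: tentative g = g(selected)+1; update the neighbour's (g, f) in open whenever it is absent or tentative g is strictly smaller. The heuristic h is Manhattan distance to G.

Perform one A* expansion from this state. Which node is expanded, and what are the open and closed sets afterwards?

expanded=(4,1); open=[(3,0) g=1 f=7, (4,2) g=2 f=5, (5,0) g=1 f=5]; closed=[(4,0), (4,1)]

step 1: expand (4,1) (f=5, h=4) → closed; open now [(3,0) g=1 f=7, (4,2) g=2 f=5, (5,0) g=1 f=5]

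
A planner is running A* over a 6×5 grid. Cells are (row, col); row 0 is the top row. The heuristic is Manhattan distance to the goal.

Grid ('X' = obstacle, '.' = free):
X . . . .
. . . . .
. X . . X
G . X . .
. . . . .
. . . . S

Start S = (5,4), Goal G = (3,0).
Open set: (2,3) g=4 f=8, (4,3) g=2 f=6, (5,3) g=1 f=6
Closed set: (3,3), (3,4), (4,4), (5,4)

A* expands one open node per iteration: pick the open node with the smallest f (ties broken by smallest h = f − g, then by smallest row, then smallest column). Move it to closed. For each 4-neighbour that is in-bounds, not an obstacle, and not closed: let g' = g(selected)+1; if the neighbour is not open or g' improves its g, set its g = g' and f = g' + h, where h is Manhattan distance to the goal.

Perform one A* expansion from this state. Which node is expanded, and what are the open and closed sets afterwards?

expanded=(4,3); open=[(2,3) g=4 f=8, (4,2) g=3 f=6, (5,3) g=1 f=6]; closed=[(3,3), (3,4), (4,3), (4,4), (5,4)]

step 1: expand (4,3) (f=6, h=4) → closed; open now [(2,3) g=4 f=8, (4,2) g=3 f=6, (5,3) g=1 f=6]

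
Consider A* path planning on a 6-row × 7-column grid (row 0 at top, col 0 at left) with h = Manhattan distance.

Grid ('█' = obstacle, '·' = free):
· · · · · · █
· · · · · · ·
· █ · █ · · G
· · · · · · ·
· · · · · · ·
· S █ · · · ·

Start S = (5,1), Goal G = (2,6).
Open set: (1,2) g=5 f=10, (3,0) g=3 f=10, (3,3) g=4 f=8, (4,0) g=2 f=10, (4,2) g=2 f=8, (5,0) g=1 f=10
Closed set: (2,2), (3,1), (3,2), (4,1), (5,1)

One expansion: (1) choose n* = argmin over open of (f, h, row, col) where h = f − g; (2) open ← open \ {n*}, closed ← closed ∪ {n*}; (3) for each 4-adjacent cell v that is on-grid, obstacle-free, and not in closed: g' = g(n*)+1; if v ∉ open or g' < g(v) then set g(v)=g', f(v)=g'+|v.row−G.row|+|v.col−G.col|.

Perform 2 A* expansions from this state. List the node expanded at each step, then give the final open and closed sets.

order=[(3,3) → (3,4)]; open=[(1,2) g=5 f=10, (2,4) g=6 f=8, (3,0) g=3 f=10, (3,5) g=6 f=8, (4,0) g=2 f=10, (4,2) g=2 f=8, (4,3) g=5 f=10, (4,4) g=6 f=10, (5,0) g=1 f=10]; closed=[(2,2), (3,1), (3,2), (3,3), (3,4), (4,1), (5,1)]

step 1: expand (3,3) (f=8, h=4) → closed; open now [(1,2) g=5 f=10, (3,0) g=3 f=10, (3,4) g=5 f=8, (4,0) g=2 f=10, (4,2) g=2 f=8, (4,3) g=5 f=10, (5,0) g=1 f=10]
step 2: expand (3,4) (f=8, h=3) → closed; open now [(1,2) g=5 f=10, (2,4) g=6 f=8, (3,0) g=3 f=10, (3,5) g=6 f=8, (4,0) g=2 f=10, (4,2) g=2 f=8, (4,3) g=5 f=10, (4,4) g=6 f=10, (5,0) g=1 f=10]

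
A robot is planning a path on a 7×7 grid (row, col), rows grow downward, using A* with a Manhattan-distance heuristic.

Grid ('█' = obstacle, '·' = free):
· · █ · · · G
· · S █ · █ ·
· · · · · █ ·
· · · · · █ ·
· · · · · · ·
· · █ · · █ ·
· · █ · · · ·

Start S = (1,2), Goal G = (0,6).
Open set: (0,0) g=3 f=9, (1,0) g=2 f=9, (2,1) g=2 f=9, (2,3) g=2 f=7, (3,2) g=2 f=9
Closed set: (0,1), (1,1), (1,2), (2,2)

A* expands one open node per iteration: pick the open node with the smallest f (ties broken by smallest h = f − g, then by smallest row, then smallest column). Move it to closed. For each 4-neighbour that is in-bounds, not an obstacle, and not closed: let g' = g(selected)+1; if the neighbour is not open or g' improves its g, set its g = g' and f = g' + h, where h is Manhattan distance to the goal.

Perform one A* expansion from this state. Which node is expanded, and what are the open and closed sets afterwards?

step 1: expand (2,3) (f=7, h=5) → closed; open now [(0,0) g=3 f=9, (1,0) g=2 f=9, (2,1) g=2 f=9, (2,4) g=3 f=7, (3,2) g=2 f=9, (3,3) g=3 f=9]

expanded=(2,3); open=[(0,0) g=3 f=9, (1,0) g=2 f=9, (2,1) g=2 f=9, (2,4) g=3 f=7, (3,2) g=2 f=9, (3,3) g=3 f=9]; closed=[(0,1), (1,1), (1,2), (2,2), (2,3)]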